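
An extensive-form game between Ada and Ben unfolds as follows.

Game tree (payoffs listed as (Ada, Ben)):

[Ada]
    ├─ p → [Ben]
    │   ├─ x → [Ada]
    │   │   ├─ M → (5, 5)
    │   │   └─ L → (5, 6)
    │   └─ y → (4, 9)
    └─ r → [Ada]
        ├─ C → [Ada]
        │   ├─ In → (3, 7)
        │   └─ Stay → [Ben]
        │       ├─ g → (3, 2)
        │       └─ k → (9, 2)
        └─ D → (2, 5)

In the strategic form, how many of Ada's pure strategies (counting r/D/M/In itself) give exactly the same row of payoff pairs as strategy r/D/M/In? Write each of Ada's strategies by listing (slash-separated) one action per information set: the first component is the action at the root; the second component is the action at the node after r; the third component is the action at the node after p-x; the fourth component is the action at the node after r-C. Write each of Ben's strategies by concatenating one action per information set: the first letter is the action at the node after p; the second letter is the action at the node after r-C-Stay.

Row for r/D/M/In (columns xg, xk, yg, yk): (2,5) (2,5) (2,5) (2,5).
Under r/D/M/In, Ada's choice at the node after p-x and at the node after r-C can never be reached regardless of what Ben does, so varying those choices leaves every outcome unchanged.
Holding the reachable choices fixed and varying the unreachable ones freely already gives 2 × 2 = 4 equivalent strategies.
No other strategy reproduces this row, so those 4 are the full class: r/D/M/In, r/D/M/Stay, r/D/L/In, r/D/L/Stay.

4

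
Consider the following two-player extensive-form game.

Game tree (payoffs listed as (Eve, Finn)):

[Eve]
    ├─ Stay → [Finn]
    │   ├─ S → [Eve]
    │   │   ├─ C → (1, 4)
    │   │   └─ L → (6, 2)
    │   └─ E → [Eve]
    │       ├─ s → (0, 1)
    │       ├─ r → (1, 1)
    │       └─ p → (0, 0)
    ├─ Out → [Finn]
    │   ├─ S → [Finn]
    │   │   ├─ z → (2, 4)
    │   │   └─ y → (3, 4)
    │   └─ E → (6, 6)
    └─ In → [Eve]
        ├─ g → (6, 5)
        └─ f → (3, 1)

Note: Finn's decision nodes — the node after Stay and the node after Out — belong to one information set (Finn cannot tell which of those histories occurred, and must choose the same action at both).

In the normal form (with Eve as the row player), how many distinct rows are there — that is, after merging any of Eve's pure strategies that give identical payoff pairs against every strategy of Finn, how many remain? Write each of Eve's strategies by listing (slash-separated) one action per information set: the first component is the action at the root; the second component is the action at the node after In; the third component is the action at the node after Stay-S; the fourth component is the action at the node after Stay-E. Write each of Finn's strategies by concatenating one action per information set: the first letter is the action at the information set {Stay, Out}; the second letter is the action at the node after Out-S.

9

Eve has 36 pure strategies: Stay/g/C/s, Stay/g/C/r, Stay/g/C/p, Stay/g/L/s, Stay/g/L/r, Stay/g/L/p, Stay/f/C/s, Stay/f/C/r, Stay/f/C/p, Stay/f/L/s, Stay/f/L/r, Stay/f/L/p, Out/g/C/s, Out/g/C/r, Out/g/C/p, Out/g/L/s, Out/g/L/r, Out/g/L/p, Out/f/C/s, Out/f/C/r, Out/f/C/p, Out/f/L/s, Out/f/L/r, Out/f/L/p, In/g/C/s, In/g/C/r, In/g/C/p, In/g/L/s, In/g/L/r, In/g/L/p, In/f/C/s, In/f/C/r, In/f/C/p, In/f/L/s, In/f/L/r, In/f/L/p. Columns: Sz, Sy, Ez, Ey.
{Stay/g/C/s, Stay/f/C/s} → row (1,4) (1,4) (0,1) (0,1)
{Stay/g/C/r, Stay/f/C/r} → row (1,4) (1,4) (1,1) (1,1)
{Stay/g/C/p, Stay/f/C/p} → row (1,4) (1,4) (0,0) (0,0)
{Stay/g/L/s, Stay/f/L/s} → row (6,2) (6,2) (0,1) (0,1)
{Stay/g/L/r, Stay/f/L/r} → row (6,2) (6,2) (1,1) (1,1)
{Stay/g/L/p, Stay/f/L/p} → row (6,2) (6,2) (0,0) (0,0)
{Out/g/C/s, Out/g/C/r, Out/g/C/p, Out/g/L/s, Out/g/L/r, Out/g/L/p, Out/f/C/s, Out/f/C/r, Out/f/C/p, Out/f/L/s, Out/f/L/r, Out/f/L/p} → row (2,4) (3,4) (6,6) (6,6)
{In/g/C/s, In/g/C/r, In/g/C/p, In/g/L/s, In/g/L/r, In/g/L/p} → row (6,5) (6,5) (6,5) (6,5)
{In/f/C/s, In/f/C/r, In/f/C/p, In/f/L/s, In/f/L/r, In/f/L/p} → row (3,1) (3,1) (3,1) (3,1)
That's 9 distinct rows out of 36 strategies.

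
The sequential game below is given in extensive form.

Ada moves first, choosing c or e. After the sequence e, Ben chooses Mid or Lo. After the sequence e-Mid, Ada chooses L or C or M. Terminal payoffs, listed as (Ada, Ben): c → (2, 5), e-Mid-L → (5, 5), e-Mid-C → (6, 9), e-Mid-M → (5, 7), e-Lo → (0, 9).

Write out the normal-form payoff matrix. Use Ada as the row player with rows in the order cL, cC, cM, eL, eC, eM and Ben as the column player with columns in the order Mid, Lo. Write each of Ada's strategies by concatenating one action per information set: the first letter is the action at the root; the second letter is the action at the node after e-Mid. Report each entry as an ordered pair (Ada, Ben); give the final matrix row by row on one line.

cL: (2,5) (2,5) | cC: (2,5) (2,5) | cM: (2,5) (2,5) | eL: (5,5) (0,9) | eC: (6,9) (0,9) | eM: (5,7) (0,9)

Row cL: Mid→(2,5), Lo→(2,5)
Row cC: Mid→(2,5), Lo→(2,5)
Row cM: Mid→(2,5), Lo→(2,5)
Row eL: Mid→(5,5), Lo→(0,9)
Row eC: Mid→(6,9), Lo→(0,9)
Row eM: Mid→(5,7), Lo→(0,9)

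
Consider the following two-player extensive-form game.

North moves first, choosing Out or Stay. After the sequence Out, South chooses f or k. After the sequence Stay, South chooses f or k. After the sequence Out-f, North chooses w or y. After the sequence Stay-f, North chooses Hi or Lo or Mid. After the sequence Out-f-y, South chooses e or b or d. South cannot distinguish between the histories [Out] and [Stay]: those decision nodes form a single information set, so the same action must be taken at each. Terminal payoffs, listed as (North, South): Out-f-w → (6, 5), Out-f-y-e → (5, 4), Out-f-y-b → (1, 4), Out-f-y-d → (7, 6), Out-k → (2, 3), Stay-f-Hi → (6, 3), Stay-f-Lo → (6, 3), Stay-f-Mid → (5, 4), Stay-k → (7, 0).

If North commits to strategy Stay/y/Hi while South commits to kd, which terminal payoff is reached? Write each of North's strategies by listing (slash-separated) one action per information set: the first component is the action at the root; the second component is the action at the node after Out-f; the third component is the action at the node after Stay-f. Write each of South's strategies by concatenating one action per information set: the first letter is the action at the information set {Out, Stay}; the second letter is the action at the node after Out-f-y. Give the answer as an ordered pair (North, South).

(7, 0)

Trace the play path from the root:
  North plays Stay
  South plays k at [Stay]
→ terminal payoff (7, 0).
(North's choice at the node after Out-f is never reached on this path, so it doesn't affect the outcome.)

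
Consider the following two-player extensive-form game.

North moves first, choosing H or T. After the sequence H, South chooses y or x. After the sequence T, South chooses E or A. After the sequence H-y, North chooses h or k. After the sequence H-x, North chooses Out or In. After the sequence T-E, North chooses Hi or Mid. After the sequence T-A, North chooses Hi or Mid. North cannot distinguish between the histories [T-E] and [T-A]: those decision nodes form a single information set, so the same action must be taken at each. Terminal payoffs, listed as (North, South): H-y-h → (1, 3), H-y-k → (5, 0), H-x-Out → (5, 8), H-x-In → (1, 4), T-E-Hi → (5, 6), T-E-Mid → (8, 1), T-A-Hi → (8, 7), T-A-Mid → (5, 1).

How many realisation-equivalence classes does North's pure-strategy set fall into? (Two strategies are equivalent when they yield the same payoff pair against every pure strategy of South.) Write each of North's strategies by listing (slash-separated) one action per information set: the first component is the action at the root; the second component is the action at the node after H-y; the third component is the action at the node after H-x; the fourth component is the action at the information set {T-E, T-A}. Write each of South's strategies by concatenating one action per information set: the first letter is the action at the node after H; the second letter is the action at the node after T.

North has 16 pure strategies: H/h/Out/Hi, H/h/Out/Mid, H/h/In/Hi, H/h/In/Mid, H/k/Out/Hi, H/k/Out/Mid, H/k/In/Hi, H/k/In/Mid, T/h/Out/Hi, T/h/Out/Mid, T/h/In/Hi, T/h/In/Mid, T/k/Out/Hi, T/k/Out/Mid, T/k/In/Hi, T/k/In/Mid. Columns: yE, yA, xE, xA.
{H/h/Out/Hi, H/h/Out/Mid} → row (1,3) (1,3) (5,8) (5,8)
{H/h/In/Hi, H/h/In/Mid} → row (1,3) (1,3) (1,4) (1,4)
{H/k/Out/Hi, H/k/Out/Mid} → row (5,0) (5,0) (5,8) (5,8)
{H/k/In/Hi, H/k/In/Mid} → row (5,0) (5,0) (1,4) (1,4)
{T/h/Out/Hi, T/h/In/Hi, T/k/Out/Hi, T/k/In/Hi} → row (5,6) (8,7) (5,6) (8,7)
{T/h/Out/Mid, T/h/In/Mid, T/k/Out/Mid, T/k/In/Mid} → row (8,1) (5,1) (8,1) (5,1)
That's 6 distinct rows out of 16 strategies.

6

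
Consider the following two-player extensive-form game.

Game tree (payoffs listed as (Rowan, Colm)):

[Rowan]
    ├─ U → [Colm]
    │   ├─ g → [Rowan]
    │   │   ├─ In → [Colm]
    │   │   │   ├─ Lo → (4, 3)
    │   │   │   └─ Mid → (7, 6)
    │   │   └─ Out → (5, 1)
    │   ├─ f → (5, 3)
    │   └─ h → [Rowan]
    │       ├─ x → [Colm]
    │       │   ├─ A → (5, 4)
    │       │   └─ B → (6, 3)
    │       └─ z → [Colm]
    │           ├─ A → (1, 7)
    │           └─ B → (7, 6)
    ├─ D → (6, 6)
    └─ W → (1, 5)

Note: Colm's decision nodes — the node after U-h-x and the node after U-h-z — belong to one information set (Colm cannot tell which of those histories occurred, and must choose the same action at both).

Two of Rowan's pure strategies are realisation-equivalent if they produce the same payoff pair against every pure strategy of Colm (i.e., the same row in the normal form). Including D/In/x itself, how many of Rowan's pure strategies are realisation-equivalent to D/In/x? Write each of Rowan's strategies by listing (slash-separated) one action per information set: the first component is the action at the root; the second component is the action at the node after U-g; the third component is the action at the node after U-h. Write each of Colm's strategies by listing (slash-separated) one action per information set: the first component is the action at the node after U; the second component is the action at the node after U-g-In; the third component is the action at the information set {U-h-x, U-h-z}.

4

Row for D/In/x (columns g/Lo/A, g/Lo/B, g/Mid/A, g/Mid/B, f/Lo/A, f/Lo/B, f/Mid/A, f/Mid/B, h/Lo/A, h/Lo/B, h/Mid/A, h/Mid/B): (6,6) (6,6) (6,6) (6,6) (6,6) (6,6) (6,6) (6,6) (6,6) (6,6) (6,6) (6,6).
Under D/In/x, Rowan's choice at the node after U-g and at the node after U-h can never be reached regardless of what Colm does, so varying those choices leaves every outcome unchanged.
Holding the reachable choices fixed and varying the unreachable ones freely already gives 2 × 2 = 4 equivalent strategies.
No other strategy reproduces this row, so those 4 are the full class: D/In/x, D/In/z, D/Out/x, D/Out/z.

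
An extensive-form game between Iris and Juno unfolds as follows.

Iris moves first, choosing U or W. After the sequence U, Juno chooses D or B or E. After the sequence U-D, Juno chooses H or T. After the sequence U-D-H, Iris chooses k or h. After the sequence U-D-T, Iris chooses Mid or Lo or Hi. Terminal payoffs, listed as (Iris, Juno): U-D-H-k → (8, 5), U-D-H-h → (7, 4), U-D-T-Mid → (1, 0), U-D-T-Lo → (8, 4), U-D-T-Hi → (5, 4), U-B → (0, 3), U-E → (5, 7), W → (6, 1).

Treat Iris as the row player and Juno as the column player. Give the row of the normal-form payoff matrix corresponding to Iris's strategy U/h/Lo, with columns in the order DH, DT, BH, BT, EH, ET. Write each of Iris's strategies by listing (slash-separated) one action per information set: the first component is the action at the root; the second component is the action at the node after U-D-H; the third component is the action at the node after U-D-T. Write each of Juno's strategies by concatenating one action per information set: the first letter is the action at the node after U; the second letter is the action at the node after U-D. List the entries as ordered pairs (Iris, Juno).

(7,4) (8,4) (0,3) (0,3) (5,7) (5,7)

vs DH: Iris plays U → Juno plays D at [U] → Juno plays H at [U-D] → Iris plays h at [U-D-H] → (7, 4)
vs DT: Iris plays U → Juno plays D at [U] → Juno plays T at [U-D] → Iris plays Lo at [U-D-T] → (8, 4)
vs BH: Iris plays U → Juno plays B at [U] → (0, 3)
vs BT: Iris plays U → Juno plays B at [U] → (0, 3)
vs EH: Iris plays U → Juno plays E at [U] → (5, 7)
vs ET: Iris plays U → Juno plays E at [U] → (5, 7)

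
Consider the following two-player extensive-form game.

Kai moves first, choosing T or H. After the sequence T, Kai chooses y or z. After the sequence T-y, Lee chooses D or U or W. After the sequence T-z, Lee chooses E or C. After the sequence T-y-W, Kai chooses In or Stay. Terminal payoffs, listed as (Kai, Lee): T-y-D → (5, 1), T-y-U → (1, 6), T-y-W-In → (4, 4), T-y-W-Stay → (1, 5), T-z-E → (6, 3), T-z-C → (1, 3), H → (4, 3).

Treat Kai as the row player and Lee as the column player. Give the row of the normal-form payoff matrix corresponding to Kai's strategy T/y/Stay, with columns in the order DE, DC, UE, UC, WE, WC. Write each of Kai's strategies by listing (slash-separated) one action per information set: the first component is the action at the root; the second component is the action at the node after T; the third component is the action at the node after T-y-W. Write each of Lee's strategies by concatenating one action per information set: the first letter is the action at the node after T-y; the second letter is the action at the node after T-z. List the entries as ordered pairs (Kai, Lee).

vs DE: Kai plays T → Kai plays y at [T] → Lee plays D at [T-y] → (5, 1)
vs DC: Kai plays T → Kai plays y at [T] → Lee plays D at [T-y] → (5, 1)
vs UE: Kai plays T → Kai plays y at [T] → Lee plays U at [T-y] → (1, 6)
vs UC: Kai plays T → Kai plays y at [T] → Lee plays U at [T-y] → (1, 6)
vs WE: Kai plays T → Kai plays y at [T] → Lee plays W at [T-y] → Kai plays Stay at [T-y-W] → (1, 5)
vs WC: Kai plays T → Kai plays y at [T] → Lee plays W at [T-y] → Kai plays Stay at [T-y-W] → (1, 5)

(5,1) (5,1) (1,6) (1,6) (1,5) (1,5)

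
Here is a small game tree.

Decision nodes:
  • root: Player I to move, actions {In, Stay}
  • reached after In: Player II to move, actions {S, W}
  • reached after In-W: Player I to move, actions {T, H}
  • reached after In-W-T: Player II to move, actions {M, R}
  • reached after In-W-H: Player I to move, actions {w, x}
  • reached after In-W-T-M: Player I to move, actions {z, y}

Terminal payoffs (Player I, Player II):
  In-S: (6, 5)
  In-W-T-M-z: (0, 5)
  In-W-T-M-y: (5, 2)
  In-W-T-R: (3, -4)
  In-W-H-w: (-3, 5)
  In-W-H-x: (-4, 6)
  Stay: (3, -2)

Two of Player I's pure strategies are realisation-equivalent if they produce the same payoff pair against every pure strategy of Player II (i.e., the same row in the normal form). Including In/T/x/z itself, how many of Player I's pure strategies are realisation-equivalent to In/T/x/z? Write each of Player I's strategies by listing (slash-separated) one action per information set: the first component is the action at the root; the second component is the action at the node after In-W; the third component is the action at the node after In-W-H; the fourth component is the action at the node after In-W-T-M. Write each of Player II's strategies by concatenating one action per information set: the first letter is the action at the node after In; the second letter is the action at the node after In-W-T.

Row for In/T/x/z (columns SM, SR, WM, WR): (6,5) (6,5) (0,5) (3,-4).
Under In/T/x/z, Player I's choice at the node after In-W-H can never be reached regardless of what Player II does, so varying those choices leaves every outcome unchanged.
Holding the reachable choices fixed and varying the unreachable one freely already gives 2 equivalent strategies.
No other strategy reproduces this row, so those 2 are the full class: In/T/w/z, In/T/x/z.

2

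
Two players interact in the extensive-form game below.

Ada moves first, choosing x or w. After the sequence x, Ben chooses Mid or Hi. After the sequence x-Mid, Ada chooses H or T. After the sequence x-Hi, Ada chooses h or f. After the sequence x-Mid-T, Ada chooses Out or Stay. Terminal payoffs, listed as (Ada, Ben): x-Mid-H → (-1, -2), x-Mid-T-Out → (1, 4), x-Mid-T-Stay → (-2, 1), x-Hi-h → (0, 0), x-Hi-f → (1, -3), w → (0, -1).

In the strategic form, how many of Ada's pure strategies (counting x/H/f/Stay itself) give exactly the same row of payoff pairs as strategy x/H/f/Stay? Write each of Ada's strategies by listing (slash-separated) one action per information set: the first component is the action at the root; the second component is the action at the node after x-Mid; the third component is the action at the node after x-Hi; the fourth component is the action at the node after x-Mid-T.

Row for x/H/f/Stay (columns Mid, Hi): (-1,-2) (1,-3).
Under x/H/f/Stay, Ada's choice at the node after x-Mid-T can never be reached regardless of what Ben does, so varying those choices leaves every outcome unchanged.
Holding the reachable choices fixed and varying the unreachable one freely already gives 2 equivalent strategies.
No other strategy reproduces this row, so those 2 are the full class: x/H/f/Out, x/H/f/Stay.

2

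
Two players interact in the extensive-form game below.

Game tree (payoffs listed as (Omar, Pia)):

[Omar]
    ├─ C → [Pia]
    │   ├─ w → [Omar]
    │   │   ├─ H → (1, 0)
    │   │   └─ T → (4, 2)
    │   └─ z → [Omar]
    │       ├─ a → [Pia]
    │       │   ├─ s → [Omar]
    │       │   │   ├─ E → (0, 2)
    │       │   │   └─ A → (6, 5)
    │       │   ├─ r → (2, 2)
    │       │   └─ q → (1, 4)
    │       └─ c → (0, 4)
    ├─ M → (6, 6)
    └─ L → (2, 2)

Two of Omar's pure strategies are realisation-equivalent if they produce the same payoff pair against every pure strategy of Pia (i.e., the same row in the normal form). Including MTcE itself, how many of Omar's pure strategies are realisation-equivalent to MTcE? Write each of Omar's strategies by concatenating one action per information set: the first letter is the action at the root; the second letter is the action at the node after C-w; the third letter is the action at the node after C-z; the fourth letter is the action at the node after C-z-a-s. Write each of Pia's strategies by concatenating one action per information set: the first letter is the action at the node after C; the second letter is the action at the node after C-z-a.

Row for MTcE (columns ws, wr, wq, zs, zr, zq): (6,6) (6,6) (6,6) (6,6) (6,6) (6,6).
Under MTcE, Omar's choice at the node after C-w and at the node after C-z and at the node after C-z-a-s can never be reached regardless of what Pia does, so varying those choices leaves every outcome unchanged.
Holding the reachable choices fixed and varying the unreachable ones freely already gives 2 × 2 × 2 = 8 equivalent strategies.
No other strategy reproduces this row, so those 8 are the full class: MHaE, MHaA, MHcE, MHcA, MTaE, MTaA, MTcE, MTcA.

8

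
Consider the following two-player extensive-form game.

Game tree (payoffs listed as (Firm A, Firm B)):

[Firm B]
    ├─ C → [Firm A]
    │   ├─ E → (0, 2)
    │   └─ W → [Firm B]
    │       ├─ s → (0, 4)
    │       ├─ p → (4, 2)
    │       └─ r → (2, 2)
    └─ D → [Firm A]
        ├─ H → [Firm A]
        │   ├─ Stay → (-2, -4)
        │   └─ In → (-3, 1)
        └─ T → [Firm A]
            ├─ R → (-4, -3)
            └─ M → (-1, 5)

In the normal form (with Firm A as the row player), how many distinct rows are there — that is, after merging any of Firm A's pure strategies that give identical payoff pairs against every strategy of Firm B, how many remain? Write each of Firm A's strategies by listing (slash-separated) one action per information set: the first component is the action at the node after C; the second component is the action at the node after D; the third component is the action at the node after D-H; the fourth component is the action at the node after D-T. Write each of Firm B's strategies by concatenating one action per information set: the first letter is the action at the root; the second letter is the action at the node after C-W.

Firm A has 16 pure strategies: E/H/Stay/R, E/H/Stay/M, E/H/In/R, E/H/In/M, E/T/Stay/R, E/T/Stay/M, E/T/In/R, E/T/In/M, W/H/Stay/R, W/H/Stay/M, W/H/In/R, W/H/In/M, W/T/Stay/R, W/T/Stay/M, W/T/In/R, W/T/In/M. Columns: Cs, Cp, Cr, Ds, Dp, Dr.
{E/H/Stay/R, E/H/Stay/M} → row (0,2) (0,2) (0,2) (-2,-4) (-2,-4) (-2,-4)
{E/H/In/R, E/H/In/M} → row (0,2) (0,2) (0,2) (-3,1) (-3,1) (-3,1)
{E/T/Stay/R, E/T/In/R} → row (0,2) (0,2) (0,2) (-4,-3) (-4,-3) (-4,-3)
{E/T/Stay/M, E/T/In/M} → row (0,2) (0,2) (0,2) (-1,5) (-1,5) (-1,5)
{W/H/Stay/R, W/H/Stay/M} → row (0,4) (4,2) (2,2) (-2,-4) (-2,-4) (-2,-4)
{W/H/In/R, W/H/In/M} → row (0,4) (4,2) (2,2) (-3,1) (-3,1) (-3,1)
{W/T/Stay/R, W/T/In/R} → row (0,4) (4,2) (2,2) (-4,-3) (-4,-3) (-4,-3)
{W/T/Stay/M, W/T/In/M} → row (0,4) (4,2) (2,2) (-1,5) (-1,5) (-1,5)
That's 8 distinct rows out of 16 strategies.

8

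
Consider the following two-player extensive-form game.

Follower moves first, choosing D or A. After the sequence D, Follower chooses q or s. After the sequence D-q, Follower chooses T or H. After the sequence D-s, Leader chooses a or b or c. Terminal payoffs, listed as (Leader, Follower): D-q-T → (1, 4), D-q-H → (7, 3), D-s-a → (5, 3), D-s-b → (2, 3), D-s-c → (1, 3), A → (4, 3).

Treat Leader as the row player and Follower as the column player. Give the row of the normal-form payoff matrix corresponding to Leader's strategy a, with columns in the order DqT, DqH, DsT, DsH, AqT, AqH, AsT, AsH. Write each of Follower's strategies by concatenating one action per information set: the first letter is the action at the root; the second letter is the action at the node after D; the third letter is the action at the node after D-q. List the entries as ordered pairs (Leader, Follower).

vs DqT: Follower plays D → Follower plays q at [D] → Follower plays T at [D-q] → (1, 4)
vs DqH: Follower plays D → Follower plays q at [D] → Follower plays H at [D-q] → (7, 3)
vs DsT: Follower plays D → Follower plays s at [D] → Leader plays a at [D-s] → (5, 3)
vs DsH: Follower plays D → Follower plays s at [D] → Leader plays a at [D-s] → (5, 3)
vs AqT: Follower plays A → (4, 3)
vs AqH: Follower plays A → (4, 3)
vs AsT: Follower plays A → (4, 3)
vs AsH: Follower plays A → (4, 3)

(1,4) (7,3) (5,3) (5,3) (4,3) (4,3) (4,3) (4,3)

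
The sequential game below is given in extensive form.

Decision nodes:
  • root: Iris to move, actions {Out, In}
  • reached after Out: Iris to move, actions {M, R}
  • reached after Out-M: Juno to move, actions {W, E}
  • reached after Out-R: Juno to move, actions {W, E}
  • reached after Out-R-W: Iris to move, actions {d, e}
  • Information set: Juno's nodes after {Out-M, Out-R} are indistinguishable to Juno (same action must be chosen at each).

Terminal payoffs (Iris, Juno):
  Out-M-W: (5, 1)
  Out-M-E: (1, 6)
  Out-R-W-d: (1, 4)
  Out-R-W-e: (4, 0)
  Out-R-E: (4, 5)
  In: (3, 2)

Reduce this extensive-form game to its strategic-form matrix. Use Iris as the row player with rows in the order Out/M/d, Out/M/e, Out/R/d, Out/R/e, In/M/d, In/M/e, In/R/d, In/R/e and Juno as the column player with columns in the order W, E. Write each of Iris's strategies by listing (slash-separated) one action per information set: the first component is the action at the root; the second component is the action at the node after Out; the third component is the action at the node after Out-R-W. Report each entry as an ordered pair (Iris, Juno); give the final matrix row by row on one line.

               W        E
Out/M/d    (5,1)    (1,6)
Out/M/e    (5,1)    (1,6)
Out/R/d    (1,4)    (4,5)
Out/R/e    (4,0)    (4,5)
 In/M/d    (3,2)    (3,2)
 In/M/e    (3,2)    (3,2)
 In/R/d    (3,2)    (3,2)
 In/R/e    (3,2)    (3,2)

Out/M/d: (5,1) (1,6) | Out/M/e: (5,1) (1,6) | Out/R/d: (1,4) (4,5) | Out/R/e: (4,0) (4,5) | In/M/d: (3,2) (3,2) | In/M/e: (3,2) (3,2) | In/R/d: (3,2) (3,2) | In/R/e: (3,2) (3,2)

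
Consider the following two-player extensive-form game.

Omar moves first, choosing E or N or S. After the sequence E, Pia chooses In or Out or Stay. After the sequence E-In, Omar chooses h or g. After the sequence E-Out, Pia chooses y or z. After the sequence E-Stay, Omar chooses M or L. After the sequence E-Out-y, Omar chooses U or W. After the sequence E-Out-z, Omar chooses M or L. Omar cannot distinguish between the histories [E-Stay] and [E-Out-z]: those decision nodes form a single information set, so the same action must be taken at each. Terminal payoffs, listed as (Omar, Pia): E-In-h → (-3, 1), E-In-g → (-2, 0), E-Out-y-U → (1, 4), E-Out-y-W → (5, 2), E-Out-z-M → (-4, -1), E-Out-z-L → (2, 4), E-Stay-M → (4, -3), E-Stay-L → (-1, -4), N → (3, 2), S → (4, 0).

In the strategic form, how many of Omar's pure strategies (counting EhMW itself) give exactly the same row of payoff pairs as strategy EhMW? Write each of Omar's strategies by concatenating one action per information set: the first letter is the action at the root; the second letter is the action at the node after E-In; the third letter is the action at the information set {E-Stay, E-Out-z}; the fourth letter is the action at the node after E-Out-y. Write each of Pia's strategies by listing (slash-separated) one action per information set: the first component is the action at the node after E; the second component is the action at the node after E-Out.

1

Row for EhMW (columns In/y, In/z, Out/y, Out/z, Stay/y, Stay/z): (-3,1) (-3,1) (5,2) (-4,-1) (4,-3) (4,-3).
Every one of Omar's information sets is on the play path for some reply by Pia when Omar follows EhMW.
Changing the action at any of them therefore changes at least one column, so only EhMW itself gives this row.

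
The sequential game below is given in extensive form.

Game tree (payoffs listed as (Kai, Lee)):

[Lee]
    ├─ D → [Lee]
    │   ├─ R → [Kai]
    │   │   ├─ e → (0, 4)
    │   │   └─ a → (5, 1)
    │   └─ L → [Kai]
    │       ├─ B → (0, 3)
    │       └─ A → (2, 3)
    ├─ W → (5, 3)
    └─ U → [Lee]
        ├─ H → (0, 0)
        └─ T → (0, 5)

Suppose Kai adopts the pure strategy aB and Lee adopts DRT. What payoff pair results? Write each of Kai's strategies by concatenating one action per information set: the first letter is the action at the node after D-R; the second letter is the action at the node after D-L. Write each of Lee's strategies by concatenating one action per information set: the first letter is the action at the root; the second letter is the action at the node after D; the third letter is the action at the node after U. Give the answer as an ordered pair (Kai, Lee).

Trace the play path from the root:
  Lee plays D
  Lee plays R at [D]
  Kai plays a at [D-R]
→ terminal payoff (5, 1).
(Kai's choice at the node after D-L is never reached on this path, so it doesn't affect the outcome.)

(5, 1)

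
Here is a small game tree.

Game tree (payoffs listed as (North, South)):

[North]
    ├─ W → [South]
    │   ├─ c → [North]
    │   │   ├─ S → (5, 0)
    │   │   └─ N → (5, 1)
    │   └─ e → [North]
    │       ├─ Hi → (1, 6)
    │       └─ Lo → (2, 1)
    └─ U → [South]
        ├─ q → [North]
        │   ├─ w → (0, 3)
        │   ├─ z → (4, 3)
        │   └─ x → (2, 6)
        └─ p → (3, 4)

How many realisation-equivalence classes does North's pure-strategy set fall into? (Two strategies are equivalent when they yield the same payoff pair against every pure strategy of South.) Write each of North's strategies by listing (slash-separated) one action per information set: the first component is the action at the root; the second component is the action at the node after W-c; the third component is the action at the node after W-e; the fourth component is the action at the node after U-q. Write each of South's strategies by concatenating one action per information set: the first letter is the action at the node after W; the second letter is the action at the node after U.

7

North has 24 pure strategies: W/S/Hi/w, W/S/Hi/z, W/S/Hi/x, W/S/Lo/w, W/S/Lo/z, W/S/Lo/x, W/N/Hi/w, W/N/Hi/z, W/N/Hi/x, W/N/Lo/w, W/N/Lo/z, W/N/Lo/x, U/S/Hi/w, U/S/Hi/z, U/S/Hi/x, U/S/Lo/w, U/S/Lo/z, U/S/Lo/x, U/N/Hi/w, U/N/Hi/z, U/N/Hi/x, U/N/Lo/w, U/N/Lo/z, U/N/Lo/x. Columns: cq, cp, eq, ep.
{W/S/Hi/w, W/S/Hi/z, W/S/Hi/x} → row (5,0) (5,0) (1,6) (1,6)
{W/S/Lo/w, W/S/Lo/z, W/S/Lo/x} → row (5,0) (5,0) (2,1) (2,1)
{W/N/Hi/w, W/N/Hi/z, W/N/Hi/x} → row (5,1) (5,1) (1,6) (1,6)
{W/N/Lo/w, W/N/Lo/z, W/N/Lo/x} → row (5,1) (5,1) (2,1) (2,1)
{U/S/Hi/w, U/S/Lo/w, U/N/Hi/w, U/N/Lo/w} → row (0,3) (3,4) (0,3) (3,4)
{U/S/Hi/z, U/S/Lo/z, U/N/Hi/z, U/N/Lo/z} → row (4,3) (3,4) (4,3) (3,4)
{U/S/Hi/x, U/S/Lo/x, U/N/Hi/x, U/N/Lo/x} → row (2,6) (3,4) (2,6) (3,4)
That's 7 distinct rows out of 24 strategies.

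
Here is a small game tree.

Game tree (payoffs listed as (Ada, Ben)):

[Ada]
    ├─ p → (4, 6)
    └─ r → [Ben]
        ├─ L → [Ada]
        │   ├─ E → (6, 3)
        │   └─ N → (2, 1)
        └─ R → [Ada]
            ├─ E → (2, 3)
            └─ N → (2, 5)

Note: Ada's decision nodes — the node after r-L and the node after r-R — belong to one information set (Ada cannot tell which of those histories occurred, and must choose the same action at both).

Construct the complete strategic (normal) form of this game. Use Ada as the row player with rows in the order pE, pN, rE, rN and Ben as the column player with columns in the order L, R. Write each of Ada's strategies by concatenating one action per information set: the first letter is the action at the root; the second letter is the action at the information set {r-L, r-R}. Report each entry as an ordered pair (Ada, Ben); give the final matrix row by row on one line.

Row pE: L→(4,6), R→(4,6)
Row pN: L→(4,6), R→(4,6)
Row rE: L→(6,3), R→(2,3)
Row rN: L→(2,1), R→(2,5)

pE: (4,6) (4,6) | pN: (4,6) (4,6) | rE: (6,3) (2,3) | rN: (2,1) (2,5)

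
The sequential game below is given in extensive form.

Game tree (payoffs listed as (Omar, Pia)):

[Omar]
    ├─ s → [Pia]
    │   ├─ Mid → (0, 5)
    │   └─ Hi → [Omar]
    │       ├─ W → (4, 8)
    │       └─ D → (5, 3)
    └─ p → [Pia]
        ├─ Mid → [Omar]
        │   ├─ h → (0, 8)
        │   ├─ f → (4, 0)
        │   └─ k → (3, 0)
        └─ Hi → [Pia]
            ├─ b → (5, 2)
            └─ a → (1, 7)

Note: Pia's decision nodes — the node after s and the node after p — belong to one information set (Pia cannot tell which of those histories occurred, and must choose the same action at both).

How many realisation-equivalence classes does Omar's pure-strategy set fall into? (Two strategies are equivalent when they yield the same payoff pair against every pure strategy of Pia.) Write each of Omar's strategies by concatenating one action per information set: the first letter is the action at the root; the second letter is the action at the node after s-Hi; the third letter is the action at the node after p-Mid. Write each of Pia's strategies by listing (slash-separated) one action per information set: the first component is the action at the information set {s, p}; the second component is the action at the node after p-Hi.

Omar has 12 pure strategies: sWh, sWf, sWk, sDh, sDf, sDk, pWh, pWf, pWk, pDh, pDf, pDk. Columns: Mid/b, Mid/a, Hi/b, Hi/a.
{sWh, sWf, sWk} → row (0,5) (0,5) (4,8) (4,8)
{sDh, sDf, sDk} → row (0,5) (0,5) (5,3) (5,3)
{pWh, pDh} → row (0,8) (0,8) (5,2) (1,7)
{pWf, pDf} → row (4,0) (4,0) (5,2) (1,7)
{pWk, pDk} → row (3,0) (3,0) (5,2) (1,7)
That's 5 distinct rows out of 12 strategies.

5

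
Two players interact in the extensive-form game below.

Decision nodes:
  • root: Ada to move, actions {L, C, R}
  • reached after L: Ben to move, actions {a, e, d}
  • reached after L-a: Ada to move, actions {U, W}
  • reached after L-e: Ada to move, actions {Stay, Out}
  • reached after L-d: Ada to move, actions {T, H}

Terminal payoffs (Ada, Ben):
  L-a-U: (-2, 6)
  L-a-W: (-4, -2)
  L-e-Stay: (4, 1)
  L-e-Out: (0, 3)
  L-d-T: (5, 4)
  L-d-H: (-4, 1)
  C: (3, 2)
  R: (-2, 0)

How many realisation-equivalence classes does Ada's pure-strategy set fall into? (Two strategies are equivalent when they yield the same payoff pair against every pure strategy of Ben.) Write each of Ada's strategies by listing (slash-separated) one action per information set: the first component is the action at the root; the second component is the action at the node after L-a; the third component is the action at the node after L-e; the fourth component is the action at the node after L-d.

10

Ada has 24 pure strategies: L/U/Stay/T, L/U/Stay/H, L/U/Out/T, L/U/Out/H, L/W/Stay/T, L/W/Stay/H, L/W/Out/T, L/W/Out/H, C/U/Stay/T, C/U/Stay/H, C/U/Out/T, C/U/Out/H, C/W/Stay/T, C/W/Stay/H, C/W/Out/T, C/W/Out/H, R/U/Stay/T, R/U/Stay/H, R/U/Out/T, R/U/Out/H, R/W/Stay/T, R/W/Stay/H, R/W/Out/T, R/W/Out/H. Columns: a, e, d.
{L/U/Stay/T} → row (-2,6) (4,1) (5,4)
{L/U/Stay/H} → row (-2,6) (4,1) (-4,1)
{L/U/Out/T} → row (-2,6) (0,3) (5,4)
{L/U/Out/H} → row (-2,6) (0,3) (-4,1)
{L/W/Stay/T} → row (-4,-2) (4,1) (5,4)
{L/W/Stay/H} → row (-4,-2) (4,1) (-4,1)
{L/W/Out/T} → row (-4,-2) (0,3) (5,4)
{L/W/Out/H} → row (-4,-2) (0,3) (-4,1)
{C/U/Stay/T, C/U/Stay/H, C/U/Out/T, C/U/Out/H, C/W/Stay/T, C/W/Stay/H, C/W/Out/T, C/W/Out/H} → row (3,2) (3,2) (3,2)
{R/U/Stay/T, R/U/Stay/H, R/U/Out/T, R/U/Out/H, R/W/Stay/T, R/W/Stay/H, R/W/Out/T, R/W/Out/H} → row (-2,0) (-2,0) (-2,0)
That's 10 distinct rows out of 24 strategies.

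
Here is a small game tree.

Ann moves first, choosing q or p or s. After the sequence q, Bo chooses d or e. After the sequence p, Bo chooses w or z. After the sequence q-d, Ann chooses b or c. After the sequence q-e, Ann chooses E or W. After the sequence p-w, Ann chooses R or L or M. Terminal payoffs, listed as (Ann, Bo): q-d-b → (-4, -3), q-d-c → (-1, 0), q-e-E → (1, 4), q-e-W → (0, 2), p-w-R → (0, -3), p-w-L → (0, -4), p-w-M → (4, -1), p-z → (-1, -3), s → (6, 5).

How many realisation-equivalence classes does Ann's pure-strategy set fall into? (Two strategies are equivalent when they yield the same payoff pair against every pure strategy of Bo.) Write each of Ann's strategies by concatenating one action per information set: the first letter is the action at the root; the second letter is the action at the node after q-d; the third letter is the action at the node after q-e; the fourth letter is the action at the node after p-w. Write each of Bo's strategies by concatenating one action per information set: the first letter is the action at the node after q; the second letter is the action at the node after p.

8

Ann has 36 pure strategies: qbER, qbEL, qbEM, qbWR, qbWL, qbWM, qcER, qcEL, qcEM, qcWR, qcWL, qcWM, pbER, pbEL, pbEM, pbWR, pbWL, pbWM, pcER, pcEL, pcEM, pcWR, pcWL, pcWM, sbER, sbEL, sbEM, sbWR, sbWL, sbWM, scER, scEL, scEM, scWR, scWL, scWM. Columns: dw, dz, ew, ez.
{qbER, qbEL, qbEM} → row (-4,-3) (-4,-3) (1,4) (1,4)
{qbWR, qbWL, qbWM} → row (-4,-3) (-4,-3) (0,2) (0,2)
{qcER, qcEL, qcEM} → row (-1,0) (-1,0) (1,4) (1,4)
{qcWR, qcWL, qcWM} → row (-1,0) (-1,0) (0,2) (0,2)
{pbER, pbWR, pcER, pcWR} → row (0,-3) (-1,-3) (0,-3) (-1,-3)
{pbEL, pbWL, pcEL, pcWL} → row (0,-4) (-1,-3) (0,-4) (-1,-3)
{pbEM, pbWM, pcEM, pcWM} → row (4,-1) (-1,-3) (4,-1) (-1,-3)
{sbER, sbEL, sbEM, sbWR, sbWL, sbWM, scER, scEL, scEM, scWR, scWL, scWM} → row (6,5) (6,5) (6,5) (6,5)
That's 8 distinct rows out of 36 strategies.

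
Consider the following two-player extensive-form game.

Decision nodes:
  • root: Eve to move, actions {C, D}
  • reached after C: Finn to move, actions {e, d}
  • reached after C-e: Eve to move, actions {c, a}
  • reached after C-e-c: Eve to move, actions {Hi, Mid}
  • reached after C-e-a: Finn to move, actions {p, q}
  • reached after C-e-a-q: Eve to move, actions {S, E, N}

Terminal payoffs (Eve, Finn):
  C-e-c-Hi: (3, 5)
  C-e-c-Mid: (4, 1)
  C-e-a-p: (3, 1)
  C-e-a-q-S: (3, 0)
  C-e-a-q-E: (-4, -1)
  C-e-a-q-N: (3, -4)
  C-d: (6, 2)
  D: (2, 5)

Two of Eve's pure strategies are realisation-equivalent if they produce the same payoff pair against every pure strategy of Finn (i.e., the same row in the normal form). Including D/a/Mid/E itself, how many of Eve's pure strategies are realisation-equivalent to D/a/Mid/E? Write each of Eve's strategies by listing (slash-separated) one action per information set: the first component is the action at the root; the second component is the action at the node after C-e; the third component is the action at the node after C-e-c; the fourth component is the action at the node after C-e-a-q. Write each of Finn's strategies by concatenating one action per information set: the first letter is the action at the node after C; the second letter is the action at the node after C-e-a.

12

Row for D/a/Mid/E (columns ep, eq, dp, dq): (2,5) (2,5) (2,5) (2,5).
Under D/a/Mid/E, Eve's choice at the node after C-e and at the node after C-e-c and at the node after C-e-a-q can never be reached regardless of what Finn does, so varying those choices leaves every outcome unchanged.
Holding the reachable choices fixed and varying the unreachable ones freely already gives 2 × 2 × 3 = 12 equivalent strategies.
No other strategy reproduces this row, so those 12 are the full class: D/c/Hi/S, D/c/Hi/E, D/c/Hi/N, D/c/Mid/S, D/c/Mid/E, D/c/Mid/N, D/a/Hi/S, D/a/Hi/E, D/a/Hi/N, D/a/Mid/S, D/a/Mid/E, D/a/Mid/N.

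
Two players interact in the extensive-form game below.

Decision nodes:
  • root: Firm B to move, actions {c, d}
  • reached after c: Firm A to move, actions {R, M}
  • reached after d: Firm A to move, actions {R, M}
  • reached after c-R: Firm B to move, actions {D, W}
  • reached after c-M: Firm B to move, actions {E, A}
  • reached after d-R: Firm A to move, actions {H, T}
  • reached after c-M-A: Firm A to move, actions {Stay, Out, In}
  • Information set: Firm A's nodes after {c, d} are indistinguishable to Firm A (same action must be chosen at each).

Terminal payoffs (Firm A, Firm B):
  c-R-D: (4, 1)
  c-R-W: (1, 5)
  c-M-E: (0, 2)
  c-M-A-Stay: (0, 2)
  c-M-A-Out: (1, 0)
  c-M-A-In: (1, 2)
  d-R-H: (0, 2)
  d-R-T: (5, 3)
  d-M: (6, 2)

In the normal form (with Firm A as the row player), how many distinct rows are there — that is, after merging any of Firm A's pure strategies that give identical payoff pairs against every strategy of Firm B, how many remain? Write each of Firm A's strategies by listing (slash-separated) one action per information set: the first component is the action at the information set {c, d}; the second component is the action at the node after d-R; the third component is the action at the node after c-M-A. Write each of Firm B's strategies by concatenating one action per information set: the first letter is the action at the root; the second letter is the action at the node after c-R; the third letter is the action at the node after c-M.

5

Firm A has 12 pure strategies: R/H/Stay, R/H/Out, R/H/In, R/T/Stay, R/T/Out, R/T/In, M/H/Stay, M/H/Out, M/H/In, M/T/Stay, M/T/Out, M/T/In. Columns: cDE, cDA, cWE, cWA, dDE, dDA, dWE, dWA.
{R/H/Stay, R/H/Out, R/H/In} → row (4,1) (4,1) (1,5) (1,5) (0,2) (0,2) (0,2) (0,2)
{R/T/Stay, R/T/Out, R/T/In} → row (4,1) (4,1) (1,5) (1,5) (5,3) (5,3) (5,3) (5,3)
{M/H/Stay, M/T/Stay} → row (0,2) (0,2) (0,2) (0,2) (6,2) (6,2) (6,2) (6,2)
{M/H/Out, M/T/Out} → row (0,2) (1,0) (0,2) (1,0) (6,2) (6,2) (6,2) (6,2)
{M/H/In, M/T/In} → row (0,2) (1,2) (0,2) (1,2) (6,2) (6,2) (6,2) (6,2)
That's 5 distinct rows out of 12 strategies.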